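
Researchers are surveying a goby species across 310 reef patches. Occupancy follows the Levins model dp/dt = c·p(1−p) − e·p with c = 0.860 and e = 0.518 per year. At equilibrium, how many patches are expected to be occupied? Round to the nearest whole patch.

123

p* = 1 − e/c = 1 − 0.518/0.860 = 0.3977.
Expected occupied patches = N × p* = 310 × 0.3977 = 123.28 ≈ 123.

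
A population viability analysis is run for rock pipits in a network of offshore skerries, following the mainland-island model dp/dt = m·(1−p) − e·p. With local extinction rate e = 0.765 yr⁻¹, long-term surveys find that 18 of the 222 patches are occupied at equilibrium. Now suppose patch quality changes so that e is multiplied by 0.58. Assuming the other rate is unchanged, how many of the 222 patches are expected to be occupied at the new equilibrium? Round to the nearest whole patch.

29

Observed p* = 18/222 = 0.08108.
Balance m(1−p*) = e·p* gives m = e·p*/(1−p*) = 0.765×0.08108/0.91892 = 0.06750.
New p* = m/(m+e) = 0.06750/(0.06750+0.44370) = 0.13204.
Expected occupied = 222 × 0.13204 = 29.31 ≈ 29.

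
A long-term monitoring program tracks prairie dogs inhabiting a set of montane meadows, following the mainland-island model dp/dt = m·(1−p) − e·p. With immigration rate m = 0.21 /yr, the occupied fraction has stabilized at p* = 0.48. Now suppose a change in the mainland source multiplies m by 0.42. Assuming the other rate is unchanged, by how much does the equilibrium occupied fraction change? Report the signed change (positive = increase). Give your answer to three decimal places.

-0.201

Balance m(1−p*) = e·p* gives e = m(1−p*)/p* = 0.21×0.52000/0.48000 = 0.22750.
New p* = m/(m+e) = 0.08820/(0.08820+0.22750) = 0.27938.
Δp* = 0.27938 − 0.48000 = -0.20062.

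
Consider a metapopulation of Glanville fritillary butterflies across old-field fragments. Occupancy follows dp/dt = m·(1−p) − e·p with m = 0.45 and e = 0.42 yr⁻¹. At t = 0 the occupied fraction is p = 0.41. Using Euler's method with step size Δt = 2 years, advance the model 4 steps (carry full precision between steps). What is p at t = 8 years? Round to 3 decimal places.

0.485

Update rule: p ← p + [m·(1−p) − e·p]·Δt with Δt = 2.
t = 2: p = 0.41000 + (+0.18660) = 0.59660
t = 4: p = 0.59660 + (-0.13808) = 0.45852
t = 6: p = 0.45852 + (+0.10218) = 0.56070
t = 8: p = 0.56070 + (-0.07561) = 0.48508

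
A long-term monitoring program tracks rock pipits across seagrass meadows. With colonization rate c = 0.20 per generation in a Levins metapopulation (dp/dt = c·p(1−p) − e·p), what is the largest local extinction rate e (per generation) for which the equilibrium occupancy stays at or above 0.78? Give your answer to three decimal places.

0.044

1 − e/c ≥ 0.78 ⇒ e ≤ c(1 − 0.78) = 0.20 × 0.2200.
e_max = 0.0440.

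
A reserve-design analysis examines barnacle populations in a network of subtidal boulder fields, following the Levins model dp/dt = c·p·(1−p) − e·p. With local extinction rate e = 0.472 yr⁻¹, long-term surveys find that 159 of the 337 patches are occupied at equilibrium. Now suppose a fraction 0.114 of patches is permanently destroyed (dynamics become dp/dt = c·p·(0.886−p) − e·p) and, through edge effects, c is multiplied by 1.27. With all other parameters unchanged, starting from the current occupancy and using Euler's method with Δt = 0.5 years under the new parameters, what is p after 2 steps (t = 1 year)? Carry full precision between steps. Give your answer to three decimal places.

0.471

Observed p* = 159/337 = 0.47181.
Balance c(1−p*) = e gives c = e/(1 − 0.47181) = 0.472/0.52819 = 0.89362.
Starting from p₀ = 0.47181; update p ← p + (dp/dt)·Δt with the new parameters.
t = 0.5: p = 0.47181 + (-0.00046) = 0.47135
t = 1: p = 0.47135 + (-0.00033) = 0.47102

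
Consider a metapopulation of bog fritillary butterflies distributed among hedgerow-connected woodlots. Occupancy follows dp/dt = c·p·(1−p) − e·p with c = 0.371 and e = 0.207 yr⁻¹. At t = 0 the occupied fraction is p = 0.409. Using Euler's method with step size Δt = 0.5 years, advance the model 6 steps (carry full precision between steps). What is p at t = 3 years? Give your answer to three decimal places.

Update rule: p ← p + [c·p·(1−p) − e·p]·Δt with Δt = 0.5.
  1  |  dp/dt·Δt = +0.002507  |  p_1 = 0.411507
  2  |  dp/dt·Δt = +0.002331  |  p_2 = 0.413839
  3  |  dp/dt·Δt = +0.002166  |  p_3 = 0.416004
  4  |  dp/dt·Δt = +0.002010  |  p_4 = 0.418014
  5  |  dp/dt·Δt = +0.001864  |  p_5 = 0.419878
  6  |  dp/dt·Δt = +0.001727  |  p_6 = 0.421605

0.422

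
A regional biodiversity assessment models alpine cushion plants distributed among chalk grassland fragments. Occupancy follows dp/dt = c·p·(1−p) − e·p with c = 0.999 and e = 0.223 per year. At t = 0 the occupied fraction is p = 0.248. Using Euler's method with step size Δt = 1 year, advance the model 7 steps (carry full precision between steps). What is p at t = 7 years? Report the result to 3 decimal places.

Update rule: p ← p + [c·p·(1−p) − e·p]·Δt with Δt = 1.
p: 0.24800 → 0.37901  (Δp = +0.13101)
p: 0.37901 → 0.52961  (Δp = +0.15061)
p: 0.52961 → 0.66038  (Δp = +0.13077)
p: 0.66038 → 0.73717  (Δp = +0.07679)
p: 0.73717 → 0.76634  (Δp = +0.02917)
p: 0.76634 → 0.77433  (Δp = +0.00799)
p: 0.77433 → 0.77622  (Δp = +0.00189)

0.776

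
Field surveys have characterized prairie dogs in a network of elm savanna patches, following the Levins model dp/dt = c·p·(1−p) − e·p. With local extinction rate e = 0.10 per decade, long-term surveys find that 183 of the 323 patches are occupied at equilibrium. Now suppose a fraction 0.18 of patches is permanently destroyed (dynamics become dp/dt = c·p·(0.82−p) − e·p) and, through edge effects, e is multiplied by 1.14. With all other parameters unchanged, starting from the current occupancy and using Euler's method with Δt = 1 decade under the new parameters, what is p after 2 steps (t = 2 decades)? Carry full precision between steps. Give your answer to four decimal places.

Observed p* = 183/323 = 0.56656.
Balance c(1−p*) = e gives c = e/(1 − 0.56656) = 0.10/0.43344 = 0.23071.
Starting from p₀ = 0.56656; update p ← p + (dp/dt)·Δt with the new parameters.
  1  |  dp/dt·Δt = -0.031460  |  p_1 = 0.535103
  2  |  dp/dt·Δt = -0.025830  |  p_2 = 0.509273

0.5093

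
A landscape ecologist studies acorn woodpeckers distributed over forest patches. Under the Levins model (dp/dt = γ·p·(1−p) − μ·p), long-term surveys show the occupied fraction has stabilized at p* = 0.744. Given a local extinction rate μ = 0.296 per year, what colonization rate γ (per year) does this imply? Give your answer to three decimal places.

1.156

At equilibrium γ(1−p*) = μ, so γ = μ/(1−p*).
γ = 0.296/(1 − 0.744) = 0.296/0.2560 = 1.1562.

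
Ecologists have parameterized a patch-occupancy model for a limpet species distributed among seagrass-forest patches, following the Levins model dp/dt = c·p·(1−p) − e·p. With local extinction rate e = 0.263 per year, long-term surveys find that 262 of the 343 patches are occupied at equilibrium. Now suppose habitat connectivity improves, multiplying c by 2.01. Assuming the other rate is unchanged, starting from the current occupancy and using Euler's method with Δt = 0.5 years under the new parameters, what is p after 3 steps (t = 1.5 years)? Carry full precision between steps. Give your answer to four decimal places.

Observed p* = 262/343 = 0.76385.
Balance c(1−p*) = e gives c = e/(1 − 0.76385) = 0.263/0.23615 = 1.11369.
Starting from p₀ = 0.76385; update p ← p + (dp/dt)·Δt with the new parameters.
  1  |  dp/dt·Δt = +0.101451  |  p_1 = 0.865299
  2  |  dp/dt·Δt = +0.016670  |  p_2 = 0.881969
  3  |  dp/dt·Δt = +0.000535  |  p_3 = 0.882505

0.8825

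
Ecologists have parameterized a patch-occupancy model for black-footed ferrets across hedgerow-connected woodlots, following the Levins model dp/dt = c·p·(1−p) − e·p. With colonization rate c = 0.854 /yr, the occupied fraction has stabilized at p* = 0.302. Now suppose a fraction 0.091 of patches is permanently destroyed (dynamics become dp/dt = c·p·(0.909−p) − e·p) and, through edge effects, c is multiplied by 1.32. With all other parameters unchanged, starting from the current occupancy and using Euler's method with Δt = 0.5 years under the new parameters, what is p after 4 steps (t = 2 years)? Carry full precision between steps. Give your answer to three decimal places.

0.345

Balance c(1−p*) = e gives e = 0.854×(1 − 0.30200) = 0.59609.
Starting from p₀ = 0.30200; update p ← p + (dp/dt)·Δt with the new parameters.
p: 0.30200 → 0.31531  (Δp = +0.01331)
p: 0.31531 → 0.32685  (Δp = +0.01153)
p: 0.32685 → 0.33668  (Δp = +0.00983)
p: 0.33668 → 0.34494  (Δp = +0.00826)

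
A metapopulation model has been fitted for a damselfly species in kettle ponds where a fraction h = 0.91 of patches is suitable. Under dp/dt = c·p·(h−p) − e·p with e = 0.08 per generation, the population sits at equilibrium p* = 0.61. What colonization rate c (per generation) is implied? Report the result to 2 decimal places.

0.27

At equilibrium c(h−p*) = e, so c = e/(h−p*).
c = 0.08/(0.91 − 0.61) = 0.08/0.3000 = 0.2667.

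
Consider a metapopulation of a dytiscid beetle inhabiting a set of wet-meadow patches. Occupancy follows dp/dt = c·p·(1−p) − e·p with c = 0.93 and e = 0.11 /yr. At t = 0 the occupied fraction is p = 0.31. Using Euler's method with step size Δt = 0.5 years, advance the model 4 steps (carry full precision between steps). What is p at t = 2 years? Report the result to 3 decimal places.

0.654

Update rule: p ← p + [c·p·(1−p) − e·p]·Δt with Δt = 0.5.
step 1: Δp = +0.08241, p = 0.39241
step 2: Δp = +0.08928, p = 0.48170
step 3: Δp = +0.08960, p = 0.57130
step 4: Δp = +0.08246, p = 0.65376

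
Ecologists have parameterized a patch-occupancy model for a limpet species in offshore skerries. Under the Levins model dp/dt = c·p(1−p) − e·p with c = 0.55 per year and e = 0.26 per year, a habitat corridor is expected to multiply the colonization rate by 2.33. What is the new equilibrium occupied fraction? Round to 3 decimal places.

Before: p* = 1 − 0.26/0.55 = 0.5273.
After the change, c = 1.2815, e = 0.26, so p* = 1 − 0.26/1.2815 = 0.7971.

0.797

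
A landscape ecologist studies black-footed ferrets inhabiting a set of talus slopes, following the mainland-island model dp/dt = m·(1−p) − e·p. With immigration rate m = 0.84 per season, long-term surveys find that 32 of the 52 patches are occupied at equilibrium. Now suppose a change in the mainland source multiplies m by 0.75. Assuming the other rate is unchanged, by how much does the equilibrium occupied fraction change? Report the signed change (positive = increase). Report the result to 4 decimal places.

-0.0699

Observed p* = 32/52 = 0.61538.
Balance m(1−p*) = e·p* gives e = m(1−p*)/p* = 0.84×0.38462/0.61538 = 0.52501.
New p* = m/(m+e) = 0.63000/(0.63000+0.52501) = 0.54545.
Δp* = 0.54545 − 0.61538 = -0.06993.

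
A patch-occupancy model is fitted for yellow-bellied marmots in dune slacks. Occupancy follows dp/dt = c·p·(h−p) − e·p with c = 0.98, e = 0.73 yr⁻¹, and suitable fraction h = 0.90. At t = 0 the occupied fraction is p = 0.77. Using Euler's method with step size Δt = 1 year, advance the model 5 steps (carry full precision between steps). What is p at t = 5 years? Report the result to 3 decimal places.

Update rule: p ← p + [c·p·(h−p) − e·p]·Δt with Δt = 1.
p: 0.77000 → 0.30600  (Δp = -0.46400)
p: 0.30600 → 0.26075  (Δp = -0.04525)
p: 0.26075 → 0.23375  (Δp = -0.02700)
p: 0.23375 → 0.21573  (Δp = -0.01802)
p: 0.21573 → 0.20292  (Δp = -0.01282)

0.203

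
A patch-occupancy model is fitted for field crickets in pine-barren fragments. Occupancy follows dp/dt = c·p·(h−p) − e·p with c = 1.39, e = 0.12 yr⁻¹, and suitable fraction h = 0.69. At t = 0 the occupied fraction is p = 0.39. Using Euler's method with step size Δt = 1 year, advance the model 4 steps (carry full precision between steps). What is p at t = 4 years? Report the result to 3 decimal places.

Update rule: p ← p + [c·p·(h−p) − e·p]·Δt with Δt = 1.
step 1: Δp = +0.11583, p = 0.50583
step 2: Δp = +0.06879, p = 0.57462
step 3: Δp = +0.02320, p = 0.59782
step 4: Δp = +0.00486, p = 0.60268

0.603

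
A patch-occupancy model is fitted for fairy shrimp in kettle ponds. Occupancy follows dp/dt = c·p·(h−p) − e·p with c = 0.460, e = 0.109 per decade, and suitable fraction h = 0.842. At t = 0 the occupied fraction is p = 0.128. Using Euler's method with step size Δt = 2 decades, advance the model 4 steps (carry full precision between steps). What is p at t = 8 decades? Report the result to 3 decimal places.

0.421

Update rule: p ← p + [c·p·(h−p) − e·p]·Δt with Δt = 2.
step 1: Δp = +0.05618, p = 0.18418
step 2: Δp = +0.07131, p = 0.25549
step 3: Δp = +0.08216, p = 0.33765
step 4: Δp = +0.08306, p = 0.42071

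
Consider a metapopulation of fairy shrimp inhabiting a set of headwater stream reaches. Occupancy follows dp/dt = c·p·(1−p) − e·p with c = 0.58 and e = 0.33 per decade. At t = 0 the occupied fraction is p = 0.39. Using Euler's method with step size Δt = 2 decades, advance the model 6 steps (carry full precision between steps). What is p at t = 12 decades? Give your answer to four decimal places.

0.4303

Update rule: p ← p + [c·p·(1−p) − e·p]·Δt with Δt = 2.
p: 0.39000 → 0.40856  (Δp = +0.01856)
p: 0.40856 → 0.41921  (Δp = +0.01065)
p: 0.41921 → 0.42496  (Δp = +0.00575)
p: 0.42496 → 0.42796  (Δp = +0.00299)
p: 0.42796 → 0.42948  (Δp = +0.00153)
p: 0.42948 → 0.43026  (Δp = +0.00077)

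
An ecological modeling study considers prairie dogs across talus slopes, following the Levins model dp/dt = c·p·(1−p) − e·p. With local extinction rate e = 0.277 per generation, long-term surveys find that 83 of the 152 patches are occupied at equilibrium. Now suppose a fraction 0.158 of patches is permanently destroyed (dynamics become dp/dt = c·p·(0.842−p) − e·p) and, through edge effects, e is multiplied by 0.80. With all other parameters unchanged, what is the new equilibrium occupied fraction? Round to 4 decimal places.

0.4788

Observed p* = 83/152 = 0.54605.
Balance c(1−p*) = e gives c = e/(1 − 0.54605) = 0.277/0.45395 = 0.61020.
New p* = 0.842 − e/c = 0.842 − 0.22160/0.61020 = 0.47884.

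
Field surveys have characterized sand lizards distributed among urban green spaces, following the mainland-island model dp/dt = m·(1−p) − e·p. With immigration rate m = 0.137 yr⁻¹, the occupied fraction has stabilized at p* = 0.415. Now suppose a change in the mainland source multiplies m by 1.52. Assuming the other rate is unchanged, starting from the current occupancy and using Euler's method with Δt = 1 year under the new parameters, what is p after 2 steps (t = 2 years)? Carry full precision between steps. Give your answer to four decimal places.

0.4816

Balance m(1−p*) = e·p* gives e = m(1−p*)/p* = 0.137×0.58500/0.41500 = 0.19312.
Starting from p₀ = 0.41500; update p ← p + (dp/dt)·Δt with the new parameters.
  1  |  dp/dt·Δt = +0.041675  |  p_1 = 0.456675
  2  |  dp/dt·Δt = +0.024949  |  p_2 = 0.481624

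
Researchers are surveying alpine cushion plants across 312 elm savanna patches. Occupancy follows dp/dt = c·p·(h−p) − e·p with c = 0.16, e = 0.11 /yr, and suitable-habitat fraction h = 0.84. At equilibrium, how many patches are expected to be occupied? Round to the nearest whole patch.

p* = h − e/c = 0.84 − 0.6875 = 0.1525.
Expected occupied patches = N × p* = 312 × 0.1525 = 47.58 ≈ 48.

48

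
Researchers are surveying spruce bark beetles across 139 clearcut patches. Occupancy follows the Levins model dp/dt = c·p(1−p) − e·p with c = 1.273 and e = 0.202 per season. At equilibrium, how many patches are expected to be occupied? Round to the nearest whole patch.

p* = 1 − e/c = 1 − 0.202/1.273 = 0.8413.
Expected occupied patches = N × p* = 139 × 0.8413 = 116.94 ≈ 117.

117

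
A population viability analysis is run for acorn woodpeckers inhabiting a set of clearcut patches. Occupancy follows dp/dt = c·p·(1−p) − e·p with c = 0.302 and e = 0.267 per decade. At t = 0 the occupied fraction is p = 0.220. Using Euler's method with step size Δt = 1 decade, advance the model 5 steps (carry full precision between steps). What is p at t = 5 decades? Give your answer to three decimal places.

Update rule: p ← p + [c·p·(1−p) − e·p]·Δt with Δt = 1.
step 1: Δp = -0.00692, p = 0.21308
step 2: Δp = -0.00625, p = 0.20683
step 3: Δp = -0.00568, p = 0.20115
step 4: Δp = -0.00518, p = 0.19597
step 5: Δp = -0.00474, p = 0.19123

0.191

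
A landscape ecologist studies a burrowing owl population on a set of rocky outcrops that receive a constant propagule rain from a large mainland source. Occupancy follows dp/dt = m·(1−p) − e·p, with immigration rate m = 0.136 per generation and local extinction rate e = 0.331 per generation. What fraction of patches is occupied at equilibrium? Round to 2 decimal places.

At equilibrium the propagule rain into empty patches balances local extinction: m(1−p*) = e·p*.
p* = m/(m+e) = 0.136/(0.136+0.331) = 0.136/0.4670 = 0.2912.

0.29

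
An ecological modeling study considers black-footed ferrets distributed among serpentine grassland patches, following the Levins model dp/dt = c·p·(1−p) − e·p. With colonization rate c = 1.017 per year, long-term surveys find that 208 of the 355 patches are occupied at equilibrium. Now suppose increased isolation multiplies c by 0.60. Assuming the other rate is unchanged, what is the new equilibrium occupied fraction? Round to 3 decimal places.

0.310

Observed p* = 208/355 = 0.58592.
Balance c(1−p*) = e gives e = 1.017×(1 − 0.58592) = 0.42112.
New p* = 1 − e/c = 1 − 0.42112/0.61020 = 0.30987.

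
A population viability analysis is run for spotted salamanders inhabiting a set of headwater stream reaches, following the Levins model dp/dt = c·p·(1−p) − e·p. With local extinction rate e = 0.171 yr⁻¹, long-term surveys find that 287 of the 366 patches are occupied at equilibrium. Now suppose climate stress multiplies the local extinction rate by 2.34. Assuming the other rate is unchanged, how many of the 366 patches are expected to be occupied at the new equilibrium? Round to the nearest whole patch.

Observed p* = 287/366 = 0.78415.
Balance c(1−p*) = e gives c = e/(1 − 0.78415) = 0.171/0.21585 = 0.79222.
New p* = 1 − e/c = 1 − 0.40014/0.79222 = 0.49491.
Expected occupied = 366 × 0.49491 = 181.14 ≈ 181.

181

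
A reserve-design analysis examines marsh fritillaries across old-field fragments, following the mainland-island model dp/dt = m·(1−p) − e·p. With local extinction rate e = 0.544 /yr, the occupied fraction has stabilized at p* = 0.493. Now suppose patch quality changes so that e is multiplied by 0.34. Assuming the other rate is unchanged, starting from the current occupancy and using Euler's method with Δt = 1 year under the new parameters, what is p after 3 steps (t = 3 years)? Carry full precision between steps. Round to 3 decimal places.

0.735

Balance m(1−p*) = e·p* gives m = e·p*/(1−p*) = 0.544×0.49300/0.50700 = 0.52898.
Starting from p₀ = 0.49300; update p ← p + (dp/dt)·Δt with the new parameters.
t = 1: p = 0.49300 + (+0.17701) = 0.67001
t = 2: p = 0.67001 + (+0.05063) = 0.72064
t = 3: p = 0.72064 + (+0.01448) = 0.73513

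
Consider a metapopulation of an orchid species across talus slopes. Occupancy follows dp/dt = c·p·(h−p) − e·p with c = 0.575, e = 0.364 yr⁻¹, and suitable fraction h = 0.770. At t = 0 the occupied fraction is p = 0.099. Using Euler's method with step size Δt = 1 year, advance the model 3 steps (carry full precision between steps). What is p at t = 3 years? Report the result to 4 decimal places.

Update rule: p ← p + [c·p·(h−p) − e·p]·Δt with Δt = 1.
  1  |  dp/dt·Δt = +0.002161  |  p_1 = 0.101161
  2  |  dp/dt·Δt = +0.002082  |  p_2 = 0.103243
  3  |  dp/dt·Δt = +0.002001  |  p_3 = 0.105244

0.1052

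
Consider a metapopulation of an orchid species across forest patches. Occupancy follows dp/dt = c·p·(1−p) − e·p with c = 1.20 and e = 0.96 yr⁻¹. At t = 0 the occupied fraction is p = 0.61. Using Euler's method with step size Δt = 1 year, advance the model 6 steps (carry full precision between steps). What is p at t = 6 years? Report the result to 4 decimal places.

Update rule: p ← p + [c·p·(1−p) − e·p]·Δt with Δt = 1.
  1  |  dp/dt·Δt = -0.300120  |  p_1 = 0.309880
  2  |  dp/dt·Δt = -0.040860  |  p_2 = 0.269020
  3  |  dp/dt·Δt = -0.022282  |  p_3 = 0.246739
  4  |  dp/dt·Δt = -0.013839  |  p_4 = 0.232900
  5  |  dp/dt·Δt = -0.009195  |  p_5 = 0.223705
  6  |  dp/dt·Δt = -0.006364  |  p_6 = 0.217342

0.2173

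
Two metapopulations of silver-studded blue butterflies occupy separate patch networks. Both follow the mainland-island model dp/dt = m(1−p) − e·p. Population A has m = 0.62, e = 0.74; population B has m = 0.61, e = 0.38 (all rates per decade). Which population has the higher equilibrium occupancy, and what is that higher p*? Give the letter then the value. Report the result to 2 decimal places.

B, 0.62

A: p*_A = m/(m+e) = 0.62/1.3600 = 0.4559.
B: p*_B = 0.61/0.9900 = 0.6162.
B is higher at 0.6162.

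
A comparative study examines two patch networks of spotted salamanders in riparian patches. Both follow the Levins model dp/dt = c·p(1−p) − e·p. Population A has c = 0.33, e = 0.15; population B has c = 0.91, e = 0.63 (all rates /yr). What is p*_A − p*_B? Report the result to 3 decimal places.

0.238

A: p*_A = 1 − 0.15/0.33 = 0.5455.
B: p*_B = 1 − 0.63/0.91 = 0.3077.
p*_A − p*_B = 0.5455 − 0.3077 = 0.2378.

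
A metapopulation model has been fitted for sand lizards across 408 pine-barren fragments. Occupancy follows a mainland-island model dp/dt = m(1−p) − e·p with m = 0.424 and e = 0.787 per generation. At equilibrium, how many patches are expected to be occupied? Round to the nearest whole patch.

p* = m/(m+e) = 0.424/1.2110 = 0.3501.
Expected occupied patches = N × p* = 408 × 0.3501 = 142.85 ≈ 143.

143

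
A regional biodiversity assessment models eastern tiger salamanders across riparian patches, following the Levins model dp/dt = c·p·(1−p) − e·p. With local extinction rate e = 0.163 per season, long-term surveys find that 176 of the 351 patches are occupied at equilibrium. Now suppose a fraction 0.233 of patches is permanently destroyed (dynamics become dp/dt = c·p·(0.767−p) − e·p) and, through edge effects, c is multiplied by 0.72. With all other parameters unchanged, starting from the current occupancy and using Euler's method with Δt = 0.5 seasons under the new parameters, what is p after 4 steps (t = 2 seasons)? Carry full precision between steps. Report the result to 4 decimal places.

Observed p* = 176/351 = 0.50142.
Balance c(1−p*) = e gives c = e/(1 − 0.50142) = 0.163/0.49858 = 0.32693.
Starting from p₀ = 0.50142; update p ← p + (dp/dt)·Δt with the new parameters.
t = 0.5: p = 0.50142 + (-0.02519) = 0.47623
t = 1: p = 0.47623 + (-0.02252) = 0.45372
t = 1.5: p = 0.45372 + (-0.02025) = 0.43347
t = 2: p = 0.43347 + (-0.01831) = 0.41516

0.4152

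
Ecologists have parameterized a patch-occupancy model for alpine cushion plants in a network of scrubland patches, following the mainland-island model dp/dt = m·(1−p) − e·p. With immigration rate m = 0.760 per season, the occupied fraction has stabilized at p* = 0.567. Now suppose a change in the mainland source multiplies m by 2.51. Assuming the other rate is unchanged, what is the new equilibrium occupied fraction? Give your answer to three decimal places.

0.767

Balance m(1−p*) = e·p* gives e = m(1−p*)/p* = 0.760×0.43300/0.56700 = 0.58039.
New p* = m/(m+e) = 1.90760/(1.90760+0.58039) = 0.76672.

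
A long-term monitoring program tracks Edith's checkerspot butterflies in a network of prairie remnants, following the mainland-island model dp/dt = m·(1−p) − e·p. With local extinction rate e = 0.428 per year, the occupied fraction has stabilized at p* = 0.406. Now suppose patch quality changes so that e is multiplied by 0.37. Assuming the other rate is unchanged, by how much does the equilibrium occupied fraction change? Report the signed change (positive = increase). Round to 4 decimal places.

0.2428

Balance m(1−p*) = e·p* gives m = e·p*/(1−p*) = 0.428×0.40600/0.59400 = 0.29254.
New p* = m/(m+e) = 0.29254/(0.29254+0.15836) = 0.64879.
Δp* = 0.64879 − 0.40600 = +0.24279.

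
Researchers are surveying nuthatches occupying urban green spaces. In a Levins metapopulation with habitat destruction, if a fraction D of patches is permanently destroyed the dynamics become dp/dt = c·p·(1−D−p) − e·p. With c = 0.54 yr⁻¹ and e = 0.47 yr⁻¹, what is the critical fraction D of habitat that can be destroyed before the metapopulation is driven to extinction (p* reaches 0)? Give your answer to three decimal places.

The nontrivial equilibrium is p* = (1−D) − e/c; extinction occurs when this hits zero.
So D_crit = 1 − e/c = 1 − 0.47/0.54 = 1 − 0.8704 = 0.1296.
This equals the undisturbed p*, a classic result of Lande's extension.

0.130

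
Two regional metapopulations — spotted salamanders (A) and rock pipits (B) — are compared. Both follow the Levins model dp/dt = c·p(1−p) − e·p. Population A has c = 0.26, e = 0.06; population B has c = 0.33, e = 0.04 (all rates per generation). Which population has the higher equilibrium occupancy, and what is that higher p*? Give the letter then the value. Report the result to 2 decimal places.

B, 0.88

A: p*_A = 1 − 0.06/0.26 = 0.7692.
B: p*_B = 1 − 0.04/0.33 = 0.8788.
B is higher at 0.8788.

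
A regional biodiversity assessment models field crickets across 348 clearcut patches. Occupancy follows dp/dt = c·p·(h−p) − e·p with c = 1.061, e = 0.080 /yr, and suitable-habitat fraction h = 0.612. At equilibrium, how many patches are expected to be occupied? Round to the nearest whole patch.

p* = h − e/c = 0.612 − 0.0754 = 0.5366.
Expected occupied patches = N × p* = 348 × 0.5366 = 186.74 ≈ 187.

187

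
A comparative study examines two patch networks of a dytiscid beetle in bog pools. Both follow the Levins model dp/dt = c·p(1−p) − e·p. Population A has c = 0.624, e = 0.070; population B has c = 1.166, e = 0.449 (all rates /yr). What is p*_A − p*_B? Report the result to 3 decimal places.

0.273

A: p*_A = 1 − 0.070/0.624 = 0.8878.
B: p*_B = 1 − 0.449/1.166 = 0.6149.
p*_A − p*_B = 0.8878 − 0.6149 = 0.2729.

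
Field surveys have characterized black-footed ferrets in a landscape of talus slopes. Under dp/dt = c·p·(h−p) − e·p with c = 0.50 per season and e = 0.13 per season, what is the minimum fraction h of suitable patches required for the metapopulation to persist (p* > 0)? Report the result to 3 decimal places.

0.260

p* = h − e/c is positive only when h > e/c.
h_min = e/c = 0.13/0.50 = 0.2600.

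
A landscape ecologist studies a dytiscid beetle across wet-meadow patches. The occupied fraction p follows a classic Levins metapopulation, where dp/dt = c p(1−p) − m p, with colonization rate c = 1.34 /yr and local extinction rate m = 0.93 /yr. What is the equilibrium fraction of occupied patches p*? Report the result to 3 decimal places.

0.306

Setting dp/dt = 0 and dividing through by p* gives c·(1−p*) = m.
So p* = 1 − m/c = 1 − 0.93/1.34 = 1 − 0.6940 = 0.3060.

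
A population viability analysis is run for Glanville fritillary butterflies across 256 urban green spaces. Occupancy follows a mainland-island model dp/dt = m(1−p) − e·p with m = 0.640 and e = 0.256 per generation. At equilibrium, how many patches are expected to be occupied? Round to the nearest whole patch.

p* = m/(m+e) = 0.640/0.8960 = 0.7143.
Expected occupied patches = N × p* = 256 × 0.7143 = 182.86 ≈ 183.

183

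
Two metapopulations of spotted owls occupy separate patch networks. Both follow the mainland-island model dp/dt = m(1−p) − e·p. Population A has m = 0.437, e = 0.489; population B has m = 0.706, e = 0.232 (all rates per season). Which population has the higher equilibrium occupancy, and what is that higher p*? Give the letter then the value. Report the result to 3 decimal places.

B, 0.753

A: p*_A = m/(m+e) = 0.437/0.9260 = 0.4719.
B: p*_B = 0.706/0.9380 = 0.7527.
B is higher at 0.7527.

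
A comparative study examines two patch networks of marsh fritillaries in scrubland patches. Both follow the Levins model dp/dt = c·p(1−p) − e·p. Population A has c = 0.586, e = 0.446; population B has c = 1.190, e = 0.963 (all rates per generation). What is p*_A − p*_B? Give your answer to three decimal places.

0.048

A: p*_A = 1 − 0.446/0.586 = 0.2389.
B: p*_B = 1 − 0.963/1.190 = 0.1908.
p*_A − p*_B = 0.2389 − 0.1908 = 0.0482.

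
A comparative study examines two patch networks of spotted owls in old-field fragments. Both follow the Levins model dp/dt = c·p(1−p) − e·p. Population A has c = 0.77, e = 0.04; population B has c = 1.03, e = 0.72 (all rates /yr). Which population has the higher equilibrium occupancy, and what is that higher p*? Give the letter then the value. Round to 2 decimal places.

A, 0.95

A: p*_A = 1 − 0.04/0.77 = 0.9481.
B: p*_B = 1 − 0.72/1.03 = 0.3010.
A is higher at 0.9481.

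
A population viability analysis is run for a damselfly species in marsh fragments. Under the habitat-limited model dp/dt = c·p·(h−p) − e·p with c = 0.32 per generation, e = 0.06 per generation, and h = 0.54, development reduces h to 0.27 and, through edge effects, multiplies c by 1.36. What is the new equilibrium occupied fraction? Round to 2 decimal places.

0.13

Before: p* = h − e/c = 0.54 − 0.06/0.32 = 0.54 − 0.1875 = 0.3525.
After: c = 0.4352, e = 0.06, h = 0.27; p* = 0.27 − 0.06/0.4352 = 0.1321.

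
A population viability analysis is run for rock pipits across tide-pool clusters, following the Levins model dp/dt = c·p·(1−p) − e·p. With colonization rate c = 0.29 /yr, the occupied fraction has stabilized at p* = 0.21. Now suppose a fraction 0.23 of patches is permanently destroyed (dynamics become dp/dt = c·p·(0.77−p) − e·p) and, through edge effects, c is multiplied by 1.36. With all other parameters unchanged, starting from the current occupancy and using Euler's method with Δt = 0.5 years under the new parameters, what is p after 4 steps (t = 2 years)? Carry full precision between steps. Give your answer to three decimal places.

0.207

Balance c(1−p*) = e gives e = 0.29×(1 − 0.21000) = 0.22910.
Starting from p₀ = 0.21000; update p ← p + (dp/dt)·Δt with the new parameters.
step 1: Δp = -0.00086, p = 0.20914
step 2: Δp = -0.00083, p = 0.20831
step 3: Δp = -0.00079, p = 0.20752
step 4: Δp = -0.00075, p = 0.20677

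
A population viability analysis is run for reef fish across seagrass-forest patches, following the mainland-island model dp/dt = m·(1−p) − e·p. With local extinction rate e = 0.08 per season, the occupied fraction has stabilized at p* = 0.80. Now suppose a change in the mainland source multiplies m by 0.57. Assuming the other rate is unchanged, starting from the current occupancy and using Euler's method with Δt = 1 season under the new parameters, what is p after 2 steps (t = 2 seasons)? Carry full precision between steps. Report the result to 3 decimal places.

Balance m(1−p*) = e·p* gives m = e·p*/(1−p*) = 0.08×0.80000/0.20000 = 0.32000.
Starting from p₀ = 0.80000; update p ← p + (dp/dt)·Δt with the new parameters.
step 1: Δp = -0.02752, p = 0.77248
step 2: Δp = -0.02030, p = 0.75218

0.752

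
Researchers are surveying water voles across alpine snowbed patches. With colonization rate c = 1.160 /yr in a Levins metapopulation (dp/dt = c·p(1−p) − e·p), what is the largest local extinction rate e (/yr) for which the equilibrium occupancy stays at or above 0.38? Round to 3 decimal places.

0.719

1 − e/c ≥ 0.38 ⇒ e ≤ c(1 − 0.38) = 1.160 × 0.6200.
e_max = 0.7192.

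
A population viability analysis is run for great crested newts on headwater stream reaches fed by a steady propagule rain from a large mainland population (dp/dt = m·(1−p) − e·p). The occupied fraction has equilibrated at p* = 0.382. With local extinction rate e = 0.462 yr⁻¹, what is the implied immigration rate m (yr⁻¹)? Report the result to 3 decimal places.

0.286

At equilibrium m(1−p*) = e·p*, so m = e·p*/(1−p*).
m = 0.462 × 0.382 / 0.6180 = 0.1765/0.6180 = 0.2856.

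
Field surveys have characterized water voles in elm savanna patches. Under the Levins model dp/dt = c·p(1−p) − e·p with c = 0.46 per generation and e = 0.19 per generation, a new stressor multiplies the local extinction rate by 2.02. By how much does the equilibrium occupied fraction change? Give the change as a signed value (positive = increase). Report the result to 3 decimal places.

Before: p* = 1 − 0.19/0.46 = 0.5870.
After the change, c = 0.46, e = 0.3838, so p* = 1 − 0.3838/0.46 = 0.1657.
Δp* = 0.1657 − 0.5870 = -0.4213.

-0.421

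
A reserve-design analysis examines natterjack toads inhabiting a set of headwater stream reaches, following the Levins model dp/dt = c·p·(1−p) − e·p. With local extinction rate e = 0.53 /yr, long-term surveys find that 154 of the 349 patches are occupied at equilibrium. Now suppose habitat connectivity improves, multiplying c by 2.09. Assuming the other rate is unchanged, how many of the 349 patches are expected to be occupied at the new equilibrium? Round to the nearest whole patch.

256

Observed p* = 154/349 = 0.44126.
Balance c(1−p*) = e gives c = e/(1 − 0.44126) = 0.53/0.55874 = 0.94856.
New p* = 1 − e/c = 1 − 0.53000/1.98249 = 0.73266.
Expected occupied = 349 × 0.73266 = 255.70 ≈ 256.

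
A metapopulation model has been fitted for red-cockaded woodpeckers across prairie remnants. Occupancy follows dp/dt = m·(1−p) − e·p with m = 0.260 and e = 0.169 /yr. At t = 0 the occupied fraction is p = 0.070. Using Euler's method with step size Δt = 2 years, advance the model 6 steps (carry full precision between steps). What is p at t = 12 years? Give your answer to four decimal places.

Update rule: p ← p + [m·(1−p) − e·p]·Δt with Δt = 2.
t = 2: p = 0.07000 + (+0.45994) = 0.52994
t = 4: p = 0.52994 + (+0.06531) = 0.59525
t = 6: p = 0.59525 + (+0.00927) = 0.60453
t = 8: p = 0.60453 + (+0.00132) = 0.60584
t = 10: p = 0.60584 + (+0.00019) = 0.60603
t = 12: p = 0.60603 + (+0.00003) = 0.60606

0.6061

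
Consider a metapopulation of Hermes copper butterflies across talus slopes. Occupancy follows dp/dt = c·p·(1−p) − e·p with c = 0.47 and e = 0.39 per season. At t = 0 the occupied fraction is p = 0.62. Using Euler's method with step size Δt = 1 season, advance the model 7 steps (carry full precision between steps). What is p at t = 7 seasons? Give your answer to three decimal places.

Update rule: p ← p + [c·p·(1−p) − e·p]·Δt with Δt = 1.
t = 1: p = 0.62000 + (-0.13107) = 0.48893
t = 2: p = 0.48893 + (-0.07324) = 0.41569
t = 3: p = 0.41569 + (-0.04796) = 0.36773
t = 4: p = 0.36773 + (-0.03414) = 0.33359
t = 5: p = 0.33359 + (-0.02562) = 0.30798
t = 6: p = 0.30798 + (-0.01994) = 0.28804
t = 7: p = 0.28804 + (-0.01595) = 0.27209

0.272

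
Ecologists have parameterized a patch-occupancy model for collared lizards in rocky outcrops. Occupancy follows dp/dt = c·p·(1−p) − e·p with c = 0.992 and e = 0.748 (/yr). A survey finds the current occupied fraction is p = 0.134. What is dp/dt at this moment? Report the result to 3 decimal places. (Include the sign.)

Colonization term: c·p·(1−p) = 0.992×0.134×0.8660 = 0.11512.
Extinction term: e·p = 0.10023.
dp/dt = 0.11512 − 0.10023 = 0.01488.

0.015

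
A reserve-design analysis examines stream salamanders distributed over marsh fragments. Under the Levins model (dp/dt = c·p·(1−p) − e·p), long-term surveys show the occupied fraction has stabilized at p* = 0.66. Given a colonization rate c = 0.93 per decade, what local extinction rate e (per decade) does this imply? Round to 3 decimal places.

At equilibrium c(1−p*) = e.
e = 0.93 × (1 − 0.66) = 0.93 × 0.3400 = 0.3162.

0.316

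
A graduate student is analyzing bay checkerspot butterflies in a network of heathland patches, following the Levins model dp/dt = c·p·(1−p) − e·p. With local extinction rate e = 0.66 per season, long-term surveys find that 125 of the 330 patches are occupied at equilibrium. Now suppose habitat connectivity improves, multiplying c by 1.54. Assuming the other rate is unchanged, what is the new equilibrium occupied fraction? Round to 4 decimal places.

0.5966

Observed p* = 125/330 = 0.37879.
Balance c(1−p*) = e gives c = e/(1 − 0.37879) = 0.66/0.62121 = 1.06244.
New p* = 1 − e/c = 1 − 0.66000/1.63616 = 0.59662.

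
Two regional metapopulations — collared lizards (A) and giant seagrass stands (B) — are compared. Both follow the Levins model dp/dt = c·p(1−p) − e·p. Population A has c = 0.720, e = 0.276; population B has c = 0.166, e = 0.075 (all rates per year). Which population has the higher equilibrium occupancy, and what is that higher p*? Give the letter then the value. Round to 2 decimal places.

A, 0.62

A: p*_A = 1 − 0.276/0.720 = 0.6167.
B: p*_B = 1 − 0.075/0.166 = 0.5482.
A is higher at 0.6167.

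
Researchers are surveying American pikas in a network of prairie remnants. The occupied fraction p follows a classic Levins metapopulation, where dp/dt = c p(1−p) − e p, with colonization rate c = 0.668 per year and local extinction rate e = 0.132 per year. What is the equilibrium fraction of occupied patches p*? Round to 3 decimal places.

Setting dp/dt = 0 and dividing through by p* gives c·(1−p*) = e.
So p* = 1 − e/c = 1 − 0.132/0.668 = 1 − 0.1976 = 0.8024.

0.802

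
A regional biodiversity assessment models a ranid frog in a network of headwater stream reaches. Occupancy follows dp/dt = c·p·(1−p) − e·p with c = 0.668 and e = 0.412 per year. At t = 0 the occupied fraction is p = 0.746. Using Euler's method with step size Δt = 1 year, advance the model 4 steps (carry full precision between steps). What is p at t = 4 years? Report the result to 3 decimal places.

0.436

Update rule: p ← p + [c·p·(1−p) − e·p]·Δt with Δt = 1.
t = 1: p = 0.74600 + (-0.18078) = 0.56522
t = 2: p = 0.56522 + (-0.06871) = 0.49651
t = 3: p = 0.49651 + (-0.03757) = 0.45894
t = 4: p = 0.45894 + (-0.02321) = 0.43573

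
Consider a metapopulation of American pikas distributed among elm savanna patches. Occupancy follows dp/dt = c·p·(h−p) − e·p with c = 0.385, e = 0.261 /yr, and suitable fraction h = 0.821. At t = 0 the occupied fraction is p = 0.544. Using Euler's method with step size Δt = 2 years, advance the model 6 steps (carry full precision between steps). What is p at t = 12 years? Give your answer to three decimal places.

Update rule: p ← p + [c·p·(h−p) − e·p]·Δt with Δt = 2.
t = 2: p = 0.54400 + (-0.16794) = 0.37606
t = 4: p = 0.37606 + (-0.06746) = 0.30860
t = 6: p = 0.30860 + (-0.03933) = 0.26927
t = 8: p = 0.26927 + (-0.02616) = 0.24310
t = 10: p = 0.24310 + (-0.01872) = 0.22438
t = 12: p = 0.22438 + (-0.01405) = 0.21033

0.210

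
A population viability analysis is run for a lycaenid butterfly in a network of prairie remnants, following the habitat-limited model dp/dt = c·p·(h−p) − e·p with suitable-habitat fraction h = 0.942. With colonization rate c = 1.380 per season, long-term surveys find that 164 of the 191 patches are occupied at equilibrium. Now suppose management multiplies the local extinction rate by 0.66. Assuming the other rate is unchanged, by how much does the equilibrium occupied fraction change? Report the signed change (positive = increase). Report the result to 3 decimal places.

0.028

Observed p* = 164/191 = 0.85864.
Balance c(h−p*) = e gives e = 1.380×(0.942 − 0.85864) = 0.11504.
New p* = 0.942 − e/c = 0.942 − 0.07593/1.38000 = 0.88698.
Δp* = 0.88698 − 0.85864 = +0.02834.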